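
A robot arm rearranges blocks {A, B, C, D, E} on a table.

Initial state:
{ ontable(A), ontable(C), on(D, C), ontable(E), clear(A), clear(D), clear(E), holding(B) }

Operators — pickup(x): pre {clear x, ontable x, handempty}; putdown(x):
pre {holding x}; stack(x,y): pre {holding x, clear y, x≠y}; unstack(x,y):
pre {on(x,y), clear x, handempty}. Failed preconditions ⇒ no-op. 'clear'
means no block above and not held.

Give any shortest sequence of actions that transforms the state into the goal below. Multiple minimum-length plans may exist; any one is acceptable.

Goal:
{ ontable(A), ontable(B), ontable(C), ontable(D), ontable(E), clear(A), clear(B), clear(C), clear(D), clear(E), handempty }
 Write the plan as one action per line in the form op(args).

putdown(B)
unstack(D, C)
putdown(D)

step 1 (putdown(B)): towers=[A; B; C/D; E] holding=-
step 2 (unstack(D, C)): towers=[A; B; C; E] holding=D
step 3 (putdown(D)): towers=[A; B; C; D; E] holding=-
goal check: towers=[A; B; C; D; E] holding=- — reached (length 3, optimal by BFS)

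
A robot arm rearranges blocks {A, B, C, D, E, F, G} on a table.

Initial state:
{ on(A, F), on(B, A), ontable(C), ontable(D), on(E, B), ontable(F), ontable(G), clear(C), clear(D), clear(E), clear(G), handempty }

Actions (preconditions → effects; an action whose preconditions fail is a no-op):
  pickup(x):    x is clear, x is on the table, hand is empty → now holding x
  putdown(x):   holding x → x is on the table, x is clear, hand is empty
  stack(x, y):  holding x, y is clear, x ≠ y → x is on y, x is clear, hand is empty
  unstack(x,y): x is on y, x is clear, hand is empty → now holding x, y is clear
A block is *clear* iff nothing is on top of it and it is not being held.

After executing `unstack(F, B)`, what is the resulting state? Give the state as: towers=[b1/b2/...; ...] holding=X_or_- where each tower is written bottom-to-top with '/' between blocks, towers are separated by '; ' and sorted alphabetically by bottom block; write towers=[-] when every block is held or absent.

before: towers=[C; D; F/A/B/E; G] holding=-
pre[unstack(F, B)]: on(F,B) ✗, clear(F) ✗, handempty ✓
on(F,B), clear(F) unmet → unstack(F, B) is a no-op
after:  towers=[C; D; F/A/B/E; G] holding=-

towers=[C; D; F/A/B/E; G] holding=-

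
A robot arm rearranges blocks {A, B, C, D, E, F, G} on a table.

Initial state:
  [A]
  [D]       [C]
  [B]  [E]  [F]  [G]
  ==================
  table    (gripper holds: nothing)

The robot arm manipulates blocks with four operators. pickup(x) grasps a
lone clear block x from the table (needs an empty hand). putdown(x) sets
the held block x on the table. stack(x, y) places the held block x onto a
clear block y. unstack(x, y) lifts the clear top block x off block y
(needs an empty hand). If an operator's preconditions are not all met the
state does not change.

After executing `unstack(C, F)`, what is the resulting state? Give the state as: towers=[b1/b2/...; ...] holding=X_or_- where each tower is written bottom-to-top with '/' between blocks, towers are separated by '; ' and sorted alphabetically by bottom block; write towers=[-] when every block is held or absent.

before: towers=[B/D/A; E; F/C; G] holding=-
pre[unstack(C, F)]: on(C,F) yes, clear(C) yes, handempty yes
all met → apply unstack(C, F)
after:  towers=[B/D/A; E; F; G] holding=C

towers=[B/D/A; E; F; G] holding=C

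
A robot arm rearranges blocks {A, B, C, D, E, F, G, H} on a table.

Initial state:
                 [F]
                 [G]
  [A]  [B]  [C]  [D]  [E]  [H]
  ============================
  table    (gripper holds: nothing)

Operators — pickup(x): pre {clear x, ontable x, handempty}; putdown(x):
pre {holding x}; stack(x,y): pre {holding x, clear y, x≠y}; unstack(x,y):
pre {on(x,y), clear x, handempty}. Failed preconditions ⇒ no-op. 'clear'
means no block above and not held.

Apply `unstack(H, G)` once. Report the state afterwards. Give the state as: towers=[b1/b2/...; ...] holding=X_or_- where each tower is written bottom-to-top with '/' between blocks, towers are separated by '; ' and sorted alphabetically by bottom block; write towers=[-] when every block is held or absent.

towers=[A; B; C; D/G/F; E; H] holding=-

before: towers=[A; B; C; D/G/F; E; H] holding=-
pre[unstack(H, G)]: on(H,G) ✗, clear(H) ✓, handempty ✓
on(H,G) unmet → unstack(H, G) is a no-op
after:  towers=[A; B; C; D/G/F; E; H] holding=-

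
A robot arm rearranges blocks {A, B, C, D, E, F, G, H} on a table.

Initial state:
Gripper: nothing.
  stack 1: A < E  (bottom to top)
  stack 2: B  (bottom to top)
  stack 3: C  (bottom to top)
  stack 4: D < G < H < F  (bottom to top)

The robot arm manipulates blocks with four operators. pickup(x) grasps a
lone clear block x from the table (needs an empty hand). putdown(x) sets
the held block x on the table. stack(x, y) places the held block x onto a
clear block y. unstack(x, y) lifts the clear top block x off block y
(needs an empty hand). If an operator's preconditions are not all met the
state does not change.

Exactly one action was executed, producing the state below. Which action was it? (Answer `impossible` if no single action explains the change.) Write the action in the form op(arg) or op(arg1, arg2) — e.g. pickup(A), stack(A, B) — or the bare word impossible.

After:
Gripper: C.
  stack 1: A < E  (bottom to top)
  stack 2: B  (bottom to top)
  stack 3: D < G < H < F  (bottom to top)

target: towers=[A/E; B; D/G/H/F] holding=C
     unstack(E, A) → towers=[A; B; C; D/G/H/F] holding=E
         pickup(B) → towers=[A/E; C; D/G/H/F] holding=B
     unstack(F, H) → towers=[A/E; B; C; D/G/H] holding=F
         pickup(C) → towers=[A/E; B; D/G/H/F] holding=C  ← match

pickup(C)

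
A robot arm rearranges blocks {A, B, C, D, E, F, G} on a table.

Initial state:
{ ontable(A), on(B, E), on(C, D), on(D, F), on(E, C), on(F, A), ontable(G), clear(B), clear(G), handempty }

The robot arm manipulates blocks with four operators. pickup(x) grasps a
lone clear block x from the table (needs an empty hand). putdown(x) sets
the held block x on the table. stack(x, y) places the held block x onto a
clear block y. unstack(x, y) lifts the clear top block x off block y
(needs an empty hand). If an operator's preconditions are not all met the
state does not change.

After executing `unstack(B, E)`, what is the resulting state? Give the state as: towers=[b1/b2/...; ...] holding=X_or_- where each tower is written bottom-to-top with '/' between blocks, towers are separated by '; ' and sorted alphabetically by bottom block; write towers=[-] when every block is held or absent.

before: towers=[A/F/D/C/E/B; G] holding=-
pre[unstack(B, E)]: on(B,E) ✓, clear(B) ✓, handempty ✓
all met → apply unstack(B, E)
after:  towers=[A/F/D/C/E; G] holding=B

towers=[A/F/D/C/E; G] holding=B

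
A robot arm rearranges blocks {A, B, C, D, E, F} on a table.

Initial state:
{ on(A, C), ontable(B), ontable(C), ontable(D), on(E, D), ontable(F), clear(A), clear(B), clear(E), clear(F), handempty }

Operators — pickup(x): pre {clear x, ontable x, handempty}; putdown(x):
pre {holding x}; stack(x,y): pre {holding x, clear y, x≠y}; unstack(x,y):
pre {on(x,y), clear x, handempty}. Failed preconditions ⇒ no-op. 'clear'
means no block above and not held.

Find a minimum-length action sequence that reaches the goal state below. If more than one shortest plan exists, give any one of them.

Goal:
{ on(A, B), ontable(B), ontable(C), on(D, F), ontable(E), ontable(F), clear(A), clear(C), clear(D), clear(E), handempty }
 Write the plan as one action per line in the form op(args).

unstack(A, C)
stack(A, B)
unstack(E, D)
putdown(E)
pickup(D)
stack(D, F)

step 1 (unstack(A, C)): towers=[B; C; D/E; F] holding=A
step 2 (stack(A, B)): towers=[B/A; C; D/E; F] holding=-
step 3 (unstack(E, D)): towers=[B/A; C; D; F] holding=E
step 4 (putdown(E)): towers=[B/A; C; D; E; F] holding=-
step 5 (pickup(D)): towers=[B/A; C; E; F] holding=D
step 6 (stack(D, F)): towers=[B/A; C; E; F/D] holding=-
goal check: towers=[B/A; C; E; F/D] holding=- — reached (length 6, optimal by BFS)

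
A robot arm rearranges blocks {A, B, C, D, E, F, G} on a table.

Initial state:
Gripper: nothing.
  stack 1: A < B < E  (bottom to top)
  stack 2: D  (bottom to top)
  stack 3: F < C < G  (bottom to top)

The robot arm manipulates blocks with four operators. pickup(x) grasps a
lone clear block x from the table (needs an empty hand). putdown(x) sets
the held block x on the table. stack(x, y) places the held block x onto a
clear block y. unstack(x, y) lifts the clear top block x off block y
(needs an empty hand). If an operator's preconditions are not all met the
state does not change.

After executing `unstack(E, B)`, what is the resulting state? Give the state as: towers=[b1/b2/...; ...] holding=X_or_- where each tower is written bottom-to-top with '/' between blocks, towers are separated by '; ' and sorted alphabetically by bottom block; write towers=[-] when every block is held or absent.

before: towers=[A/B/E; D; F/C/G] holding=-
pre[unstack(E, B)]: on(E,B) ok, clear(E) ok, handempty ok
all met → apply unstack(E, B)
after:  towers=[A/B; D; F/C/G] holding=E

towers=[A/B; D; F/C/G] holding=E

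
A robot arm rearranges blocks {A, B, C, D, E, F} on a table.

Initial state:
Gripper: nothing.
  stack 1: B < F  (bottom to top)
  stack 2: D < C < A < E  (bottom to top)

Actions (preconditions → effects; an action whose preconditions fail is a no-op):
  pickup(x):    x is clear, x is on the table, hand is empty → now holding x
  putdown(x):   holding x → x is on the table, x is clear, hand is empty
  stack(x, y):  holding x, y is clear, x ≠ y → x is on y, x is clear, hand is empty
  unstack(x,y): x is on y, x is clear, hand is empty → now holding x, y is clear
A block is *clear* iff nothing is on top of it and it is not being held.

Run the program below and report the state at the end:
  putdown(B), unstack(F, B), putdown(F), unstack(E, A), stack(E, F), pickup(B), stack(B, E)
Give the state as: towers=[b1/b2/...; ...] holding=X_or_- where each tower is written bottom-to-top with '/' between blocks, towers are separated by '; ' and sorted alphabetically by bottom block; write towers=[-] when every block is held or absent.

step 1 (putdown(B)) [no-op]: towers=[B/F; D/C/A/E] holding=-
step 2 (unstack(F, B)): towers=[B; D/C/A/E] holding=F
step 3 (putdown(F)): towers=[B; D/C/A/E; F] holding=-
step 4 (unstack(E, A)): towers=[B; D/C/A; F] holding=E
step 5 (stack(E, F)): towers=[B; D/C/A; F/E] holding=-
step 6 (pickup(B)): towers=[D/C/A; F/E] holding=B
step 7 (stack(B, E)): towers=[D/C/A; F/E/B] holding=-

towers=[D/C/A; F/E/B] holding=-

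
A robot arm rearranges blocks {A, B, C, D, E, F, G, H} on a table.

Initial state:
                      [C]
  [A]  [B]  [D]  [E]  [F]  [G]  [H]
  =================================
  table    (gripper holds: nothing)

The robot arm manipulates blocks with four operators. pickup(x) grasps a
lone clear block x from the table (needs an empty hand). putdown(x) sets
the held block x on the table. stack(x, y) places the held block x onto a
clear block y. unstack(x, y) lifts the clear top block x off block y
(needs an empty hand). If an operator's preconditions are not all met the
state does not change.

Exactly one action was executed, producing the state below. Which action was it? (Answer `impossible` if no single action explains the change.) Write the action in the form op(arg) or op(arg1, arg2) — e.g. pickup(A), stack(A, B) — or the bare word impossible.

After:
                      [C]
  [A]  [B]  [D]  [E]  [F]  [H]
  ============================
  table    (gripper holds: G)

target: towers=[A; B; D; E; F/C; H] holding=G
         pickup(G) → towers=[A; B; D; E; F/C; H] holding=G  ← match
         pickup(A) → towers=[B; D; E; F/C; G; H] holding=A
         pickup(E) → towers=[A; B; D; F/C; G; H] holding=E
         pickup(H) → towers=[A; B; D; E; F/C; G] holding=H
         pickup(B) → towers=[A; D; E; F/C; G; H] holding=B
         pickup(D) → towers=[A; B; E; F/C; G; H] holding=D
     unstack(C, F) → towers=[A; B; D; E; F; G; H] holding=C

pickup(G)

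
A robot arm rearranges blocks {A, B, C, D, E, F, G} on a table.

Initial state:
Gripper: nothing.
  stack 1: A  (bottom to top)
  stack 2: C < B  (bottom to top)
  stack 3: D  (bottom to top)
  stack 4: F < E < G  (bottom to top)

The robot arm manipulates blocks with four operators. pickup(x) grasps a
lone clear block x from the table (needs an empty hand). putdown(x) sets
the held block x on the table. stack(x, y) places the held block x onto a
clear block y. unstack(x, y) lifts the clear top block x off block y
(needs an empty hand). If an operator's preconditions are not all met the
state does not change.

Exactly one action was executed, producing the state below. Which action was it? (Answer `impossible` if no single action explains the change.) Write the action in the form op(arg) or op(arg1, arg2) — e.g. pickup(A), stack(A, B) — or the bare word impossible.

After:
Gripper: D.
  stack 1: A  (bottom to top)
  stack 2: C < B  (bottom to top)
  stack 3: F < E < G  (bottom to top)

pickup(D)

target: towers=[A; C/B; F/E/G] holding=D
     unstack(B, C) → towers=[A; C; D; F/E/G] holding=B
     unstack(G, E) → towers=[A; C/B; D; F/E] holding=G
         pickup(D) → towers=[A; C/B; F/E/G] holding=D  ← match
         pickup(A) → towers=[C/B; D; F/E/G] holding=A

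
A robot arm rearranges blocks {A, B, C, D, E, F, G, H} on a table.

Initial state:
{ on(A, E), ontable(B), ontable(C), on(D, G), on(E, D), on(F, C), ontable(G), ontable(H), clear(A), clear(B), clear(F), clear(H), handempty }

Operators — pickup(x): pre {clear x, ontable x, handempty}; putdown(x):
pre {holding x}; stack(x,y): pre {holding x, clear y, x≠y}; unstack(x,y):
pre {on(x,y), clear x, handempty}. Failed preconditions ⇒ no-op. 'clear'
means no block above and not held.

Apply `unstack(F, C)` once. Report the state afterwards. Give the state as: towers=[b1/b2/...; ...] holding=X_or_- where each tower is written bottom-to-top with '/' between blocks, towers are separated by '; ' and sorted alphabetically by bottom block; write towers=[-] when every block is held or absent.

before: towers=[B; C/F; G/D/E/A; H] holding=-
pre[unstack(F, C)]: on(F,C) yes, clear(F) yes, handempty yes
all met → apply unstack(F, C)
after:  towers=[B; C; G/D/E/A; H] holding=F

towers=[B; C; G/D/E/A; H] holding=F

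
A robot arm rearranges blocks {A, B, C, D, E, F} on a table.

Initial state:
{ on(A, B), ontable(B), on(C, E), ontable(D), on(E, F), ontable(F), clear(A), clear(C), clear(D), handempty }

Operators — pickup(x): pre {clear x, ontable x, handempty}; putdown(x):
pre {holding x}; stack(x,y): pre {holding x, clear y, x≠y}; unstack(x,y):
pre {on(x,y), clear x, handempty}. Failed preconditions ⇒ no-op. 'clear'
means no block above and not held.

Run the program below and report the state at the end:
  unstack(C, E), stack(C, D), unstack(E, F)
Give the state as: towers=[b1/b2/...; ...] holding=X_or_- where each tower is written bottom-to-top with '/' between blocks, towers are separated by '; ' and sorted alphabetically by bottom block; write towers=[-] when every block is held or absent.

step 1 (unstack(C, E)): towers=[B/A; D; F/E] holding=C
step 2 (stack(C, D)): towers=[B/A; D/C; F/E] holding=-
step 3 (unstack(E, F)): towers=[B/A; D/C; F] holding=E

towers=[B/A; D/C; F] holding=E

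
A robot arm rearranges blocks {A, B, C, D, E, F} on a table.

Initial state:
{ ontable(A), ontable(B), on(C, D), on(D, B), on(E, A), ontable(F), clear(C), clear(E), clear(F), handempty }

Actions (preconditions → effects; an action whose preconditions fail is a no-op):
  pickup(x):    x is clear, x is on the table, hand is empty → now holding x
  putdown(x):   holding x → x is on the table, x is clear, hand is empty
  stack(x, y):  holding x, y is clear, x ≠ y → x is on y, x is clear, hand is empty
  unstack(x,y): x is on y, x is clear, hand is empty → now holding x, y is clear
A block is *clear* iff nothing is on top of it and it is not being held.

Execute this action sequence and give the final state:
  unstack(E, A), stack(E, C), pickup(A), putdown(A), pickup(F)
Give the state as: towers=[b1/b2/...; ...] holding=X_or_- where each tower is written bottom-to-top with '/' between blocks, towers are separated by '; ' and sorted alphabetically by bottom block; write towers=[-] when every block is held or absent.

towers=[A; B/D/C/E] holding=F

step 1 (unstack(E, A)): towers=[A; B/D/C; F] holding=E
step 2 (stack(E, C)): towers=[A; B/D/C/E; F] holding=-
step 3 (pickup(A)): towers=[B/D/C/E; F] holding=A
step 4 (putdown(A)): towers=[A; B/D/C/E; F] holding=-
step 5 (pickup(F)): towers=[A; B/D/C/E] holding=F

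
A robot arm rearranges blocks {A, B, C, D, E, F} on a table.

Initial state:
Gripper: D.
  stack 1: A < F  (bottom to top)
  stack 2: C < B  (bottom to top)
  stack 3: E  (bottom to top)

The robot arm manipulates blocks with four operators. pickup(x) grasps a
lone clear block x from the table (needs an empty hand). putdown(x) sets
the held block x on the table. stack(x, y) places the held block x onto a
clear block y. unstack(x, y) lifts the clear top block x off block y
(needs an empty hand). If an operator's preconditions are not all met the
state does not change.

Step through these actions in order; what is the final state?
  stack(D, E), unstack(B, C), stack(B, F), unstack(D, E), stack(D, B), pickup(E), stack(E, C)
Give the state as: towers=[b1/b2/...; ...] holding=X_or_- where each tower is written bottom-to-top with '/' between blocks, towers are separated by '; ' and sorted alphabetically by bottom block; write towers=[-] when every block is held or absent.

towers=[A/F/B/D; C/E] holding=-

step 1 (stack(D, E)): towers=[A/F; C/B; E/D] holding=-
step 2 (unstack(B, C)): towers=[A/F; C; E/D] holding=B
step 3 (stack(B, F)): towers=[A/F/B; C; E/D] holding=-
step 4 (unstack(D, E)): towers=[A/F/B; C; E] holding=D
step 5 (stack(D, B)): towers=[A/F/B/D; C; E] holding=-
step 6 (pickup(E)): towers=[A/F/B/D; C] holding=E
step 7 (stack(E, C)): towers=[A/F/B/D; C/E] holding=-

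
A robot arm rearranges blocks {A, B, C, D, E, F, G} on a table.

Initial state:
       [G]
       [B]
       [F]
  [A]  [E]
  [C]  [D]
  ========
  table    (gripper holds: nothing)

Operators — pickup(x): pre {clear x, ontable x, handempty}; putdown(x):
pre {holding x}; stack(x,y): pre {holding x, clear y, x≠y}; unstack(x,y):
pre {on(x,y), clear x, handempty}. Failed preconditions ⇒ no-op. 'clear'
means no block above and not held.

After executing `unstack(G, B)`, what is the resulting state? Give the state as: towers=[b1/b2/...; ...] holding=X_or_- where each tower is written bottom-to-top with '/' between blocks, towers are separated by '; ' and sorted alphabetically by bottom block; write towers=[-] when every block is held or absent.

before: towers=[C/A; D/E/F/B/G] holding=-
pre[unstack(G, B)]: on(G,B) yes, clear(G) yes, handempty yes
all met → apply unstack(G, B)
after:  towers=[C/A; D/E/F/B] holding=G

towers=[C/A; D/E/F/B] holding=G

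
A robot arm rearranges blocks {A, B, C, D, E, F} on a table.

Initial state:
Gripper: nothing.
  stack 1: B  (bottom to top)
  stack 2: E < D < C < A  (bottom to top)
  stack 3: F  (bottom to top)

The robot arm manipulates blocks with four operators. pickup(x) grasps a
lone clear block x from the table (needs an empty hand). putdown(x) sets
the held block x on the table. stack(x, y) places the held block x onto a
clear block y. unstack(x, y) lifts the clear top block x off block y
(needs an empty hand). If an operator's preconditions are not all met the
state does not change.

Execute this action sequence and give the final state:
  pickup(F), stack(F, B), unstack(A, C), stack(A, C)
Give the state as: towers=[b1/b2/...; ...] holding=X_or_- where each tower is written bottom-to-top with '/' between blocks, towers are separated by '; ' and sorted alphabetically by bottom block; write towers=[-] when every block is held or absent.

step 1 (pickup(F)): towers=[B; E/D/C/A] holding=F
step 2 (stack(F, B)): towers=[B/F; E/D/C/A] holding=-
step 3 (unstack(A, C)): towers=[B/F; E/D/C] holding=A
step 4 (stack(A, C)): towers=[B/F; E/D/C/A] holding=-

towers=[B/F; E/D/C/A] holding=-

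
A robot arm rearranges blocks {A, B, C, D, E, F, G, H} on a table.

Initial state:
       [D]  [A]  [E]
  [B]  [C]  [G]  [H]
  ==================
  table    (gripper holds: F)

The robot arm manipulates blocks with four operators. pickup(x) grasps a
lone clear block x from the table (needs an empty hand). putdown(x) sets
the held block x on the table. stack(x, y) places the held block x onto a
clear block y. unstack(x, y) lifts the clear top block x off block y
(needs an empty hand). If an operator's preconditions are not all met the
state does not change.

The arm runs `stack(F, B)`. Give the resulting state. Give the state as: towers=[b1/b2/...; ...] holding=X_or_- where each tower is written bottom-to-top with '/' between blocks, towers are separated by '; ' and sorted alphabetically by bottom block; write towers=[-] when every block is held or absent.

towers=[B/F; C/D; G/A; H/E] holding=-

before: towers=[B; C/D; G/A; H/E] holding=F
pre[stack(F, B)]: holding(F) ✓, clear(B) ✓, F≠B ✓
all met → apply stack(F, B)
after:  towers=[B/F; C/D; G/A; H/E] holding=-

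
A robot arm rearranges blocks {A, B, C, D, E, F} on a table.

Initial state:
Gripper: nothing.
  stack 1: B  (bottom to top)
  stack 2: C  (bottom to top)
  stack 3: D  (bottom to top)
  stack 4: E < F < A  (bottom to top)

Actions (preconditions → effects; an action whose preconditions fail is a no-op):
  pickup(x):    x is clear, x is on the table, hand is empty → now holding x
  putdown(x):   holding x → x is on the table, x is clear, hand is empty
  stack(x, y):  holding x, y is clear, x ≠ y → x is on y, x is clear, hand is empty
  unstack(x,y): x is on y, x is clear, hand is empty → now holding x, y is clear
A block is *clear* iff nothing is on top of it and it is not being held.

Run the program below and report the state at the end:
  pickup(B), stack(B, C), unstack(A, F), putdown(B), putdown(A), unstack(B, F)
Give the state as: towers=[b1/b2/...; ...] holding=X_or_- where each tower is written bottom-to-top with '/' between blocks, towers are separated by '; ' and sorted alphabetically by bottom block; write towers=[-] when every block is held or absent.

towers=[A; C/B; D; E/F] holding=-

step 1 (pickup(B)): towers=[C; D; E/F/A] holding=B
step 2 (stack(B, C)): towers=[C/B; D; E/F/A] holding=-
step 3 (unstack(A, F)): towers=[C/B; D; E/F] holding=A
step 4 (putdown(B)) [no-op]: towers=[C/B; D; E/F] holding=A
step 5 (putdown(A)): towers=[A; C/B; D; E/F] holding=-
step 6 (unstack(B, F)) [no-op]: towers=[A; C/B; D; E/F] holding=-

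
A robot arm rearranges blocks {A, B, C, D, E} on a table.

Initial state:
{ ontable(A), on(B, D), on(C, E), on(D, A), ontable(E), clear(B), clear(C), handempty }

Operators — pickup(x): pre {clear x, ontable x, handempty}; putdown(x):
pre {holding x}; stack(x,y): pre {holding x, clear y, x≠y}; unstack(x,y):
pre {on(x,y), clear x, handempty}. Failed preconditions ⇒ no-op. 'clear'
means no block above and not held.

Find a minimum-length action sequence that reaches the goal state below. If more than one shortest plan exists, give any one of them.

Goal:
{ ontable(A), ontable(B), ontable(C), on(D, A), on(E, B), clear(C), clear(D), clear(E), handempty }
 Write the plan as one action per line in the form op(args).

step 1 (unstack(B, D)): towers=[A/D; E/C] holding=B
step 2 (putdown(B)): towers=[A/D; B; E/C] holding=-
step 3 (unstack(C, E)): towers=[A/D; B; E] holding=C
step 4 (putdown(C)): towers=[A/D; B; C; E] holding=-
step 5 (pickup(E)): towers=[A/D; B; C] holding=E
step 6 (stack(E, B)): towers=[A/D; B/E; C] holding=-
goal check: towers=[A/D; B/E; C] holding=- — reached (length 6, optimal by BFS)

unstack(B, D)
putdown(B)
unstack(C, E)
putdown(C)
pickup(E)
stack(E, B)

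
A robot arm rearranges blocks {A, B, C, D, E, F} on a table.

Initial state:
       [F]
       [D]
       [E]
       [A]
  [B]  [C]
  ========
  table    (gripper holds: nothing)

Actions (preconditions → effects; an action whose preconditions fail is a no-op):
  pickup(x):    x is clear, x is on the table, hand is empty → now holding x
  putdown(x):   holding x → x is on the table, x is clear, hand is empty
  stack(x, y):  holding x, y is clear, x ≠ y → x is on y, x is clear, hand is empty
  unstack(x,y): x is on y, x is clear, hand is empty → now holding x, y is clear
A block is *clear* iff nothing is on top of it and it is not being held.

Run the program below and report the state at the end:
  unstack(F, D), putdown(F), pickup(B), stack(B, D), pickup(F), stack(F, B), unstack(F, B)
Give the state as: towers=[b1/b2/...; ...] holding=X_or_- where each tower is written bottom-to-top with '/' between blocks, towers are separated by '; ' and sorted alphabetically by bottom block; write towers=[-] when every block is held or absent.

towers=[C/A/E/D/B] holding=F

step 1 (unstack(F, D)): towers=[B; C/A/E/D] holding=F
step 2 (putdown(F)): towers=[B; C/A/E/D; F] holding=-
step 3 (pickup(B)): towers=[C/A/E/D; F] holding=B
step 4 (stack(B, D)): towers=[C/A/E/D/B; F] holding=-
step 5 (pickup(F)): towers=[C/A/E/D/B] holding=F
step 6 (stack(F, B)): towers=[C/A/E/D/B/F] holding=-
step 7 (unstack(F, B)): towers=[C/A/E/D/B] holding=F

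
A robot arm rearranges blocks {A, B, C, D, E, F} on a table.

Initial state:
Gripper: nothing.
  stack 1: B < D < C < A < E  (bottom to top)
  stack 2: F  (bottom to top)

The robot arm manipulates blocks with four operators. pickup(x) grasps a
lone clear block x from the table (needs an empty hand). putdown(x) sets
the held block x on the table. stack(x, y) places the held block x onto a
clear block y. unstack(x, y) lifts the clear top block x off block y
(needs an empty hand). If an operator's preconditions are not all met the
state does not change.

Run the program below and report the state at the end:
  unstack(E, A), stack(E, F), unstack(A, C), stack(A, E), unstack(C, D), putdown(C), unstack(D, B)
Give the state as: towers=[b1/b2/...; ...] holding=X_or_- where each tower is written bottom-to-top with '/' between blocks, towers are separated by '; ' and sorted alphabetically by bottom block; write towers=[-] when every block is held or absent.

towers=[B; C; F/E/A] holding=D

step 1 (unstack(E, A)): towers=[B/D/C/A; F] holding=E
step 2 (stack(E, F)): towers=[B/D/C/A; F/E] holding=-
step 3 (unstack(A, C)): towers=[B/D/C; F/E] holding=A
step 4 (stack(A, E)): towers=[B/D/C; F/E/A] holding=-
step 5 (unstack(C, D)): towers=[B/D; F/E/A] holding=C
step 6 (putdown(C)): towers=[B/D; C; F/E/A] holding=-
step 7 (unstack(D, B)): towers=[B; C; F/E/A] holding=D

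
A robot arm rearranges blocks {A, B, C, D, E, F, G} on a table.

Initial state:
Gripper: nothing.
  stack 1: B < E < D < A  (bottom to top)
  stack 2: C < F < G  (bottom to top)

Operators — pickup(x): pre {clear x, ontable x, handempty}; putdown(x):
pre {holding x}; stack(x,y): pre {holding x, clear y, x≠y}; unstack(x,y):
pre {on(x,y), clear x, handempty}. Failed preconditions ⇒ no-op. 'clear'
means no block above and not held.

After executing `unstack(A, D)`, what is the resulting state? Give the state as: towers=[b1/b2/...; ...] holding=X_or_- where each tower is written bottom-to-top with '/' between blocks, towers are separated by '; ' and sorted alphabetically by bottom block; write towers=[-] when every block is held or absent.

before: towers=[B/E/D/A; C/F/G] holding=-
pre[unstack(A, D)]: on(A,D) ✓, clear(A) ✓, handempty ✓
all met → apply unstack(A, D)
after:  towers=[B/E/D; C/F/G] holding=A

towers=[B/E/D; C/F/G] holding=A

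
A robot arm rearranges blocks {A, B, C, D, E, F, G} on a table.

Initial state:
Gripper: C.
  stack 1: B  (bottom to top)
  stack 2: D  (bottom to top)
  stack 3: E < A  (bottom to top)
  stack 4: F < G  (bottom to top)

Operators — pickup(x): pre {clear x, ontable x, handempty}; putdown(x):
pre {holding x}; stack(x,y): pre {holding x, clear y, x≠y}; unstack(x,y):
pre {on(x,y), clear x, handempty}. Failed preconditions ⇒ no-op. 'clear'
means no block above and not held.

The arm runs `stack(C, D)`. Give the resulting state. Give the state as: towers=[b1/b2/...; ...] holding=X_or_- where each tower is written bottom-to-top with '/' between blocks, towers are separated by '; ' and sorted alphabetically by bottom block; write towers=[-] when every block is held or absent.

towers=[B; D/C; E/A; F/G] holding=-

before: towers=[B; D; E/A; F/G] holding=C
pre[stack(C, D)]: holding(C) ✓, clear(D) ✓, C≠D ✓
all met → apply stack(C, D)
after:  towers=[B; D/C; E/A; F/G] holding=-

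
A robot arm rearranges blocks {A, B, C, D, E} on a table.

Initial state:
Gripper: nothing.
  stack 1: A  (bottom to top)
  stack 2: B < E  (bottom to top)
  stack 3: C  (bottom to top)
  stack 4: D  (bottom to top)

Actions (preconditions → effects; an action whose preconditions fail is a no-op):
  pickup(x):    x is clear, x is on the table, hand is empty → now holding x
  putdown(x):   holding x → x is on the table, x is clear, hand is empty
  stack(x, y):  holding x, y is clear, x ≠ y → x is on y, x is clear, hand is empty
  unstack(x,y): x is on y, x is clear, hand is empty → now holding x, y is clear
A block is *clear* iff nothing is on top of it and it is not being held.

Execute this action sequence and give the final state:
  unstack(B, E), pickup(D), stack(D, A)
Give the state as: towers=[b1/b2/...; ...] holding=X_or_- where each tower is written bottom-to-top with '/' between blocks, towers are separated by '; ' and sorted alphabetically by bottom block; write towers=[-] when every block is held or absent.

step 1 (unstack(B, E)) [no-op]: towers=[A; B/E; C; D] holding=-
step 2 (pickup(D)): towers=[A; B/E; C] holding=D
step 3 (stack(D, A)): towers=[A/D; B/E; C] holding=-

towers=[A/D; B/E; C] holding=-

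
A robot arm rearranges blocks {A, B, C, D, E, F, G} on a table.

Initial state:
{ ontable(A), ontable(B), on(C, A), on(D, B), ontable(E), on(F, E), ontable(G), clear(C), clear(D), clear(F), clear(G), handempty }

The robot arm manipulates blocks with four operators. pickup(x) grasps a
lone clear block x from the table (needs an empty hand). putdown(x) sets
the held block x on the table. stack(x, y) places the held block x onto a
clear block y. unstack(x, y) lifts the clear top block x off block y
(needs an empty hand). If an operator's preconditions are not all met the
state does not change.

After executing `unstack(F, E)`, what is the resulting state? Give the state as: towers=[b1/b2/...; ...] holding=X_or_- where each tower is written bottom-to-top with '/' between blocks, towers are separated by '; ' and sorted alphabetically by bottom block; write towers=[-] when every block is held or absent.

before: towers=[A/C; B/D; E/F; G] holding=-
pre[unstack(F, E)]: on(F,E) yes, clear(F) yes, handempty yes
all met → apply unstack(F, E)
after:  towers=[A/C; B/D; E; G] holding=F

towers=[A/C; B/D; E; G] holding=F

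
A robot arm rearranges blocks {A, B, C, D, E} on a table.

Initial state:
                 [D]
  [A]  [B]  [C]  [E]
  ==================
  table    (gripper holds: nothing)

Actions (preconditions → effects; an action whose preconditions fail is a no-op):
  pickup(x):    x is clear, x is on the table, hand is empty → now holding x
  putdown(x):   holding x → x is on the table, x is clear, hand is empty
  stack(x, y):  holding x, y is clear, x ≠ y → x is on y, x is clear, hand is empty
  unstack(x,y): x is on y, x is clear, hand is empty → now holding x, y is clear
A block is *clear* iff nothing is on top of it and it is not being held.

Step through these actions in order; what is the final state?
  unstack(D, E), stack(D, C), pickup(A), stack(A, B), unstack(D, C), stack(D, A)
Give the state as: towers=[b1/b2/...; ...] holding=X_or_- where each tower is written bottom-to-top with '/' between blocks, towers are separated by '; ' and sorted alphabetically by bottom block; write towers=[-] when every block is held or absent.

step 1 (unstack(D, E)): towers=[A; B; C; E] holding=D
step 2 (stack(D, C)): towers=[A; B; C/D; E] holding=-
step 3 (pickup(A)): towers=[B; C/D; E] holding=A
step 4 (stack(A, B)): towers=[B/A; C/D; E] holding=-
step 5 (unstack(D, C)): towers=[B/A; C; E] holding=D
step 6 (stack(D, A)): towers=[B/A/D; C; E] holding=-

towers=[B/A/D; C; E] holding=-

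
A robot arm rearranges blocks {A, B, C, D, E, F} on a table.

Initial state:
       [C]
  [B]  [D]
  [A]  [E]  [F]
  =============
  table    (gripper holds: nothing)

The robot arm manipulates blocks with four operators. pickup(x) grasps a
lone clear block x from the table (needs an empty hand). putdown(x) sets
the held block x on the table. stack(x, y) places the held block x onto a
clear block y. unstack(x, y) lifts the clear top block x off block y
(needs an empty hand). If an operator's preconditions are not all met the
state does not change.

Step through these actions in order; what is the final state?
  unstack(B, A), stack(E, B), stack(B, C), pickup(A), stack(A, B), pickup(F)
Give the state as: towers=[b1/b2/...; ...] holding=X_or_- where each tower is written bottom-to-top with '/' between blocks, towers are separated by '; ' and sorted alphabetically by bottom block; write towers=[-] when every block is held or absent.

towers=[E/D/C/B/A] holding=F

step 1 (unstack(B, A)): towers=[A; E/D/C; F] holding=B
step 2 (stack(E, B)) [no-op]: towers=[A; E/D/C; F] holding=B
step 3 (stack(B, C)): towers=[A; E/D/C/B; F] holding=-
step 4 (pickup(A)): towers=[E/D/C/B; F] holding=A
step 5 (stack(A, B)): towers=[E/D/C/B/A; F] holding=-
step 6 (pickup(F)): towers=[E/D/C/B/A] holding=F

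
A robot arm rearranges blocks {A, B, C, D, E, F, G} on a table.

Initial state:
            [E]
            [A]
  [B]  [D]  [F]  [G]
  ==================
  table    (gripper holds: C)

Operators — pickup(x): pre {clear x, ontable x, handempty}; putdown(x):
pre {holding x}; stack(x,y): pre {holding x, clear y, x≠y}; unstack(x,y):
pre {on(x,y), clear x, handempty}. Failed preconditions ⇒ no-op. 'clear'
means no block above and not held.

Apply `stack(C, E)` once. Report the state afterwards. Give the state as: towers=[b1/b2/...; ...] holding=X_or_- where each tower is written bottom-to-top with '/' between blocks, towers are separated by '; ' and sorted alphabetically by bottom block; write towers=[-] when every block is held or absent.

towers=[B; D; F/A/E/C; G] holding=-

before: towers=[B; D; F/A/E; G] holding=C
pre[stack(C, E)]: holding(C) yes, clear(E) yes, C≠E yes
all met → apply stack(C, E)
after:  towers=[B; D; F/A/E/C; G] holding=-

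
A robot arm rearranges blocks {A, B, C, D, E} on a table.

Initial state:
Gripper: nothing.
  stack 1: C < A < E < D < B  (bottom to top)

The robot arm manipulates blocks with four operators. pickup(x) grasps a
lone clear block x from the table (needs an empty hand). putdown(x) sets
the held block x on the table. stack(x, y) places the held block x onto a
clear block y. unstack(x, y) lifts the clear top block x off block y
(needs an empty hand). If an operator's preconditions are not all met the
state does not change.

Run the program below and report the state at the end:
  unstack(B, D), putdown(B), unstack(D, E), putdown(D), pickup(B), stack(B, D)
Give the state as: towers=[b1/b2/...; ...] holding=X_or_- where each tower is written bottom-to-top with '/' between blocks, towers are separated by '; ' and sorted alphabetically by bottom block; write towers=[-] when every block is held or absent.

towers=[C/A/E; D/B] holding=-

step 1 (unstack(B, D)): towers=[C/A/E/D] holding=B
step 2 (putdown(B)): towers=[B; C/A/E/D] holding=-
step 3 (unstack(D, E)): towers=[B; C/A/E] holding=D
step 4 (putdown(D)): towers=[B; C/A/E; D] holding=-
step 5 (pickup(B)): towers=[C/A/E; D] holding=B
step 6 (stack(B, D)): towers=[C/A/E; D/B] holding=-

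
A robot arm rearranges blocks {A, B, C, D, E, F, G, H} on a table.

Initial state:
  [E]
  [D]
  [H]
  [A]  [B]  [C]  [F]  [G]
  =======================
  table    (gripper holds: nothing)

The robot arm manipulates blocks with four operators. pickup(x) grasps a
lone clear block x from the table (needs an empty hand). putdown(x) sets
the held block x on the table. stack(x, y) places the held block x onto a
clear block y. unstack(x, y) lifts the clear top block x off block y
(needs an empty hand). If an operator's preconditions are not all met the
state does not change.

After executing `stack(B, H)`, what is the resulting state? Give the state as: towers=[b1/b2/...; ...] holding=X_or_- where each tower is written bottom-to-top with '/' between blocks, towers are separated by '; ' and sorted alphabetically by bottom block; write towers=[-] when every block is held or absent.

towers=[A/H/D/E; B; C; F; G] holding=-

before: towers=[A/H/D/E; B; C; F; G] holding=-
pre[stack(B, H)]: holding(B) no, clear(H) no, B≠H yes
holding(B), clear(H) unmet → stack(B, H) is a no-op
after:  towers=[A/H/D/E; B; C; F; G] holding=-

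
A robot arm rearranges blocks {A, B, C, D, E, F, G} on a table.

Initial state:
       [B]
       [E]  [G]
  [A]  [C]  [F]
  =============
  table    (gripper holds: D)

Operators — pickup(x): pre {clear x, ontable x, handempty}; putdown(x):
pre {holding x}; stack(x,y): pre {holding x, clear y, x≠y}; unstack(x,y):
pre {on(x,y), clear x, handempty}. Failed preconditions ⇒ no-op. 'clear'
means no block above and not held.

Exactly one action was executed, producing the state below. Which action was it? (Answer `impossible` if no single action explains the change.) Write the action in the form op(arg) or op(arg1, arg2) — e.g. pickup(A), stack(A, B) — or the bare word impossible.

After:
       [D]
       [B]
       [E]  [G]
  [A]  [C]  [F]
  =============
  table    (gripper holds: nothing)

target: towers=[A; C/E/B/D; F/G] holding=-
        putdown(D) → towers=[A; C/E/B; D; F/G] holding=-
       stack(D, B) → towers=[A; C/E/B/D; F/G] holding=-  ← match
       stack(D, G) → towers=[A; C/E/B; F/G/D] holding=-
       stack(D, A) → towers=[A/D; C/E/B; F/G] holding=-

stack(D, B)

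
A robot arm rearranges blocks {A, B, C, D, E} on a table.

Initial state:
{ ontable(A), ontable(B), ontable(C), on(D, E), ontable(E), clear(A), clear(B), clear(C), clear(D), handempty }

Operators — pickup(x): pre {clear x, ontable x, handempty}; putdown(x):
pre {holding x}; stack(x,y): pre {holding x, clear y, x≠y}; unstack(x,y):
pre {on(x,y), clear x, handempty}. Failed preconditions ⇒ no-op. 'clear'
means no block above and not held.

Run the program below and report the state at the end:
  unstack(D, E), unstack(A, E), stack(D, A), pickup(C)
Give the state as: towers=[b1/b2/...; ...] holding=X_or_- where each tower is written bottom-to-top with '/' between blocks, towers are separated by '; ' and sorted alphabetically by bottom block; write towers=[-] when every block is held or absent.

step 1 (unstack(D, E)): towers=[A; B; C; E] holding=D
step 2 (unstack(A, E)) [no-op]: towers=[A; B; C; E] holding=D
step 3 (stack(D, A)): towers=[A/D; B; C; E] holding=-
step 4 (pickup(C)): towers=[A/D; B; E] holding=C

towers=[A/D; B; E] holding=C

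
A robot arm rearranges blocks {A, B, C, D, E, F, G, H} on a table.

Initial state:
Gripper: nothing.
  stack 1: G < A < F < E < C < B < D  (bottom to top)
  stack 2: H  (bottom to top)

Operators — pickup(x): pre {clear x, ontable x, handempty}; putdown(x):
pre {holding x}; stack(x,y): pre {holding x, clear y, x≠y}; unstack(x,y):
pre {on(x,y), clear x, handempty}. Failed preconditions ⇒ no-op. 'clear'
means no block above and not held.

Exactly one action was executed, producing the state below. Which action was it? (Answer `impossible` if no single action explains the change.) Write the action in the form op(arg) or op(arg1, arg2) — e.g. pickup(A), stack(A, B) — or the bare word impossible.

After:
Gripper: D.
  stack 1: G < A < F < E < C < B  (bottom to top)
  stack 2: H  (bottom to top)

unstack(D, B)

target: towers=[G/A/F/E/C/B; H] holding=D
         pickup(H) → towers=[G/A/F/E/C/B/D] holding=H
     unstack(D, B) → towers=[G/A/F/E/C/B; H] holding=D  ← match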